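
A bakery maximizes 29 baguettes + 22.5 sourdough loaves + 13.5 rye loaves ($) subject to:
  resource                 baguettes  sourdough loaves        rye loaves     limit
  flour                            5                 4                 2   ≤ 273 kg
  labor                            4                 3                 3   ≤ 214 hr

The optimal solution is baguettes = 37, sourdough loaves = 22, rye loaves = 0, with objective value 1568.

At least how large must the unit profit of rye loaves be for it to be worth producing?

16.5

At the optimum: flour uses 273 of 273 (binding); labor uses 214 of 214 (binding).
The binding rows give the dual system: 5·y_flour + 4·y_labor = 29 and 4·y_flour + 3·y_labor = 22.5.
This yields shadow prices y_flour = 3, y_labor = 3.5.
rye loaves enters the basis when its profit ≥ yᵀa₃ = 3·2 + 3.5·3 = 16.5.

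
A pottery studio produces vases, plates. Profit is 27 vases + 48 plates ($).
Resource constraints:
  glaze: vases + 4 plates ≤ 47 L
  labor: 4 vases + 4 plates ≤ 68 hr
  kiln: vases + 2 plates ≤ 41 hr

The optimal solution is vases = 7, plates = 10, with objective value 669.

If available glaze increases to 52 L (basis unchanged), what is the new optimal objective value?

Binding: glaze and labor. Non-binding: kiln (14 unused).
Slack constraints have shadow price 0 (complementary slackness).
From A_Bᵀ y = c: 1·y_glaze + 4·y_labor = 27; 4·y_glaze + 4·y_labor = 48.
Solving: y_glaze = 7, y_labor = 5.
Δz = y_glaze·Δb = 7 × (5) = 35, so new z* = 669 + 35 = 704.

704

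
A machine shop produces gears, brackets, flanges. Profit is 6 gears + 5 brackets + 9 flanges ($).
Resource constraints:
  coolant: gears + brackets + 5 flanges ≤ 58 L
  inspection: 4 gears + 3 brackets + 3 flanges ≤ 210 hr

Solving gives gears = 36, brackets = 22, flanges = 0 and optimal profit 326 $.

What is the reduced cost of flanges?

Check each constraint at x*: coolant 58/58 (tight); inspection 210/210 (tight).
The binding rows give the dual system: 1·y_coolant + 4·y_inspection = 6 and 1·y_coolant + 3·y_inspection = 5.
This yields shadow prices y_coolant = 2, y_inspection = 1.
Reduced cost of flanges: c₃ − yᵀa₃ = 9 − (2·5 + 1·3) = 9 − 13 = -4.

-4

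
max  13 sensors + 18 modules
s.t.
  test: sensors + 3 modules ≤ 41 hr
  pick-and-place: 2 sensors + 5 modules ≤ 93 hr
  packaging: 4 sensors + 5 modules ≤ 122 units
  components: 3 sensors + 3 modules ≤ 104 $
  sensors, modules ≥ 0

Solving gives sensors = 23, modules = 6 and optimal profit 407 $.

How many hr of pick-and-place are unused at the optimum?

17

pick-and-place used = 2·23 + 5·6 = 76; slack = 93 − 76 = 17.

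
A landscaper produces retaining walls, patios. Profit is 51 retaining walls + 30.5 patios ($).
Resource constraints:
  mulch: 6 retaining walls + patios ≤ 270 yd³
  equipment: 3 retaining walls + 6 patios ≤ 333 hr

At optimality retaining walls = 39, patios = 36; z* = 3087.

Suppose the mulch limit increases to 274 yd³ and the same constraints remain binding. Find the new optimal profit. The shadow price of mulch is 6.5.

Δb = 4, so new z* = 3087 + (6.5)·(4) = 3087 + 26 = 3113.

3113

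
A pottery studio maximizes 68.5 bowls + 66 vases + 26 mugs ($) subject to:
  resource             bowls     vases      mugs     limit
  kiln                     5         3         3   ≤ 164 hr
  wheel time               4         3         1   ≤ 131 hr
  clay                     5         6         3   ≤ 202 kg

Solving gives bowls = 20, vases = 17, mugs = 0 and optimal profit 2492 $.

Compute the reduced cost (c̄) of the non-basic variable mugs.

Binding: wheel time and clay. Non-binding: kiln (13 unused).
By complementary slackness, y = 0 for the non-binding constraint.
From A_Bᵀ y = c: 4·y_wheel time + 5·y_clay = 68.5; 3·y_wheel time + 6·y_clay = 66.
→ y_wheel time = 9 and y_clay = 6.5.
Reduced cost of mugs: c₃ − yᵀa₃ = 26 − (9·1 + 6.5·3) = 26 − 28.5 = -2.5.

-2.5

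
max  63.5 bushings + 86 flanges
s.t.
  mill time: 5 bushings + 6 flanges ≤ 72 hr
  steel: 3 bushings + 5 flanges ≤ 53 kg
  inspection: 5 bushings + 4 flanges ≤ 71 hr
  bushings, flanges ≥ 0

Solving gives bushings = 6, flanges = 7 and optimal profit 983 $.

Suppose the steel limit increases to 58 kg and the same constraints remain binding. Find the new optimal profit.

1018

At the optimum: mill time uses 72 of 72 (binding); steel uses 53 of 53 (binding); inspection uses 58 of 71 (slack = 13).
Slack constraints have shadow price 0 (complementary slackness).
Dual feasibility on the basic columns requires 5·y_mill time + 3·y_steel = 63.5, 6·y_mill time + 5·y_steel = 86.
Solving: y_mill time = 8.5, y_steel = 7.
Δz = y_steel·Δb = 7 × (5) = 35, so new z* = 983 + 35 = 1018.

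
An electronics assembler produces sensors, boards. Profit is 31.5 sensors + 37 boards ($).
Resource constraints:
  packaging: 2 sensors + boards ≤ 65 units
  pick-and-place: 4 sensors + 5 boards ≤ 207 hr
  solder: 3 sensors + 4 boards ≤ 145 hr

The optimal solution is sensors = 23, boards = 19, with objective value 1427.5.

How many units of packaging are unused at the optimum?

packaging used = 2·23 + 1·19 = 65; slack = 65 − 65 = 0.

0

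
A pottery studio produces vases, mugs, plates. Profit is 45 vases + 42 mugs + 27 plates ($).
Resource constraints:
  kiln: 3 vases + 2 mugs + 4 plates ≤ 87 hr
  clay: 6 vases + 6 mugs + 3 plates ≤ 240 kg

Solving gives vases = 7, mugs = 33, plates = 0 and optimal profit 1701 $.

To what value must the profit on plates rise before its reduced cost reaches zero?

30

Check each constraint at x*: kiln 87/87 (tight); clay 240/240 (tight).
Dual feasibility on the basic columns requires 3·y_kiln + 6·y_clay = 45, 2·y_kiln + 6·y_clay = 42.
Solving: y_kiln = 3, y_clay = 6.
plates enters the basis when its profit ≥ yᵀa₃ = 3·4 + 6·3 = 30.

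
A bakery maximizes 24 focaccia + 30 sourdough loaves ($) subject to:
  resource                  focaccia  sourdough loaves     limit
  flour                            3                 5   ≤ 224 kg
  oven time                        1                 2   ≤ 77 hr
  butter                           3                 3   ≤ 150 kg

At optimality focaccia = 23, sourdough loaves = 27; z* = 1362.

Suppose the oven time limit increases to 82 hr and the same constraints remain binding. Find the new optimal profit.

Check each constraint at x*: flour 204/224 (slack 20); oven time 77/77 (tight); butter 150/150 (tight).
Since flour is not tight, its dual is 0.
The binding rows give the dual system: 1·y_oven time + 3·y_butter = 24 and 2·y_oven time + 3·y_butter = 30.
→ y_oven time = 6 and y_butter = 6.
Δz = y_oven time·Δb = 6 × (5) = 30, so new z* = 1362 + 30 = 1392.

1392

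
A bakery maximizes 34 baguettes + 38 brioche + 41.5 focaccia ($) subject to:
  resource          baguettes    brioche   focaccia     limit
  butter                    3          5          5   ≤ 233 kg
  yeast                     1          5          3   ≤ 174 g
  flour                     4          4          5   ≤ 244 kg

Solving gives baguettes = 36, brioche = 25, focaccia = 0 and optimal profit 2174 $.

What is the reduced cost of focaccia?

At the optimum: butter uses 233 of 233 (binding); yeast uses 161 of 174 (slack = 13); flour uses 244 of 244 (binding).
By complementary slackness, y = 0 for the non-binding constraint.
From A_Bᵀ y = c: 3·y_butter + 4·y_flour = 34; 5·y_butter + 4·y_flour = 38.
Solving: y_butter = 2, y_flour = 7.
Reduced cost of focaccia: c₃ − yᵀa₃ = 41.5 − (2·5 + 7·5) = 41.5 − 45 = -3.5.

-3.5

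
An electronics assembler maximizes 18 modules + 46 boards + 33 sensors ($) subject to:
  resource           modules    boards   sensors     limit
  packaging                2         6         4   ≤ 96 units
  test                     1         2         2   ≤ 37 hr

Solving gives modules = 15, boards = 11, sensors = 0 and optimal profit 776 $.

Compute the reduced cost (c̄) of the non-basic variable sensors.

-3

Both packaging and test are binding at x*.
The binding rows give the dual system: 2·y_packaging + 1·y_test = 18 and 6·y_packaging + 2·y_test = 46.
Solving: y_packaging = 5, y_test = 8.
Reduced cost of sensors: c₃ − yᵀa₃ = 33 − (5·4 + 8·2) = 33 − 36 = -3.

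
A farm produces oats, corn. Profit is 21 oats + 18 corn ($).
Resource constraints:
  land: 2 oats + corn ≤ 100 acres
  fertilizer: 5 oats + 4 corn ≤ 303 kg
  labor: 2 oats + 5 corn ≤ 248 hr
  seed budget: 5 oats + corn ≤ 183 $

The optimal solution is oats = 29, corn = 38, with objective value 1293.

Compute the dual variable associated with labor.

Binding: labor and seed budget. Non-binding: land (4 unused), fertilizer (6 unused).
Since land, fertilizer are not tight, their duals are 0.
The binding rows give the dual system: 2·y_labor + 5·y_seed budget = 21 and 5·y_labor + 1·y_seed budget = 18.
This yields shadow prices y_labor = 3, y_seed budget = 3.
Shadow price of labor = 3.

3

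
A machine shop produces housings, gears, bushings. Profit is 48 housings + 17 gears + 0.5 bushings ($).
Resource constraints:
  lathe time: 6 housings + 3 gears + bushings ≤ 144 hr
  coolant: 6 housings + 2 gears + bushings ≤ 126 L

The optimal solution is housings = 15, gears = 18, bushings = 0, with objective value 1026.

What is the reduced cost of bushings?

-7.5

At the optimum: lathe time uses 144 of 144 (binding); coolant uses 126 of 126 (binding).
Dual feasibility on the basic columns requires 6·y_lathe time + 6·y_coolant = 48, 3·y_lathe time + 2·y_coolant = 17.
This yields shadow prices y_lathe time = 1, y_coolant = 7.
Reduced cost of bushings: c₃ − yᵀa₃ = 0.5 − (1·1 + 7·1) = 0.5 − 8 = -7.5.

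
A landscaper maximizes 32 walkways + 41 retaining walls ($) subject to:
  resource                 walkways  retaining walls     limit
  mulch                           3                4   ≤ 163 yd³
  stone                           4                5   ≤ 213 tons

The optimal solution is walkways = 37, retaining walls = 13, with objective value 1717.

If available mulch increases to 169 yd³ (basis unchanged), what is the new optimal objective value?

Both mulch and stone are binding at x*.
Dual feasibility on the basic columns requires 3·y_mulch + 4·y_stone = 32, 4·y_mulch + 5·y_stone = 41.
→ y_mulch = 4 and y_stone = 5.
Δz = y_mulch·Δb = 4 × (6) = 24, so new z* = 1717 + 24 = 1741.

1741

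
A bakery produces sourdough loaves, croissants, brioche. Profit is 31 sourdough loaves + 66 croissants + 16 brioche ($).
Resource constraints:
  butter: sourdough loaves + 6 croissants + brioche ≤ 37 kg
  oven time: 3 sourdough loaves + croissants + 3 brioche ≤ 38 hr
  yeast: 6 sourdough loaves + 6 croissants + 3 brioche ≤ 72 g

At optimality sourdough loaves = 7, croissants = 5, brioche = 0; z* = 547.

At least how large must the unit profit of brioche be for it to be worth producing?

Check each constraint at x*: butter 37/37 (tight); oven time 26/38 (slack 12); yeast 72/72 (tight).
By complementary slackness, y = 0 for the non-binding constraint.
From A_Bᵀ y = c: 1·y_butter + 6·y_yeast = 31; 6·y_butter + 6·y_yeast = 66.
Solving: y_butter = 7, y_yeast = 4.
brioche enters the basis when its profit ≥ yᵀa₃ = 7·1 + 4·3 = 19.

19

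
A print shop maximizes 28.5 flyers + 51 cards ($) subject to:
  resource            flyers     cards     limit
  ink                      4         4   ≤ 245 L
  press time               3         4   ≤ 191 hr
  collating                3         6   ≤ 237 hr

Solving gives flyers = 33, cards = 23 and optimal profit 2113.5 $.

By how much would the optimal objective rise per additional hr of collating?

Check each constraint at x*: ink 224/245 (slack 21); press time 191/191 (tight); collating 237/237 (tight).
Since ink is not tight, its dual is 0.
Dual feasibility on the basic columns requires 3·y_press time + 3·y_collating = 28.5, 4·y_press time + 6·y_collating = 51.
Solving: y_press time = 3, y_collating = 6.5.
Shadow price of collating = 6.5.

6.5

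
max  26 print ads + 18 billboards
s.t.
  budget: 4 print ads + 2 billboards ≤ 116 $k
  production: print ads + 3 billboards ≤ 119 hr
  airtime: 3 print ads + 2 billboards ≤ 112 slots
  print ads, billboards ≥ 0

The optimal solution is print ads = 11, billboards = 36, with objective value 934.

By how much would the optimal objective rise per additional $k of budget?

Check each constraint at x*: budget 116/116 (tight); production 119/119 (tight); airtime 105/112 (slack 7).
Slack constraints have shadow price 0 (complementary slackness).
The binding rows give the dual system: 4·y_budget + 1·y_production = 26 and 2·y_budget + 3·y_production = 18.
Solving: y_budget = 6, y_production = 2.
Shadow price of budget = 6.

6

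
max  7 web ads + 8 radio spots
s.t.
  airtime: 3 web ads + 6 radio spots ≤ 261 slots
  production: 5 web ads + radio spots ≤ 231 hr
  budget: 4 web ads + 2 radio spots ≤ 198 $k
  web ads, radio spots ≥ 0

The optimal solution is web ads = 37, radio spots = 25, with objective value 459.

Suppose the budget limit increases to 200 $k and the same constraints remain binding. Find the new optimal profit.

461

At the optimum: airtime uses 261 of 261 (binding); production uses 210 of 231 (slack = 21); budget uses 198 of 198 (binding).
Slack constraints have shadow price 0 (complementary slackness).
Dual feasibility on the basic columns requires 3·y_airtime + 4·y_budget = 7, 6·y_airtime + 2·y_budget = 8.
Solving: y_airtime = 1, y_budget = 1.
Δz = y_budget·Δb = 1 × (2) = 2, so new z* = 459 + 2 = 461.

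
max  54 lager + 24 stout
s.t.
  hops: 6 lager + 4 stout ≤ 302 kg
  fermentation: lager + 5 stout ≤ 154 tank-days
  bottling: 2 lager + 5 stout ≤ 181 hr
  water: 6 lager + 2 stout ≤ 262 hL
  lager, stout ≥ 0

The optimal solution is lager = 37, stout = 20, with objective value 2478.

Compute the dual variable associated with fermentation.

At the optimum: hops uses 302 of 302 (binding); fermentation uses 137 of 154 (slack = 17); bottling uses 174 of 181 (slack = 7); water uses 262 of 262 (binding).
By complementary slackness, y = 0 for the non-binding constraints.
The binding rows give the dual system: 6·y_hops + 6·y_water = 54 and 4·y_hops + 2·y_water = 24.
This yields shadow prices y_hops = 3, y_water = 6.
Shadow price of fermentation = 0.

0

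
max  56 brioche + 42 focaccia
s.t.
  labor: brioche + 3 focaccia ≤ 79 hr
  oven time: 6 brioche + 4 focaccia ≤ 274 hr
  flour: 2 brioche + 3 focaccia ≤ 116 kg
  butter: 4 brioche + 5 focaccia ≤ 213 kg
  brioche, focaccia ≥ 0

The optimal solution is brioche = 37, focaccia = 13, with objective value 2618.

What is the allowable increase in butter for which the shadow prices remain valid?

Binding constraints: oven time, butter. The basis is B = [[6,4],[4,5]] with det 14.
Per unit increase in butter, x* moves by d = (-0.2857, 0.4286).
The basis stays optimal until labor becomes binding; allowable increase = 3 kg.

3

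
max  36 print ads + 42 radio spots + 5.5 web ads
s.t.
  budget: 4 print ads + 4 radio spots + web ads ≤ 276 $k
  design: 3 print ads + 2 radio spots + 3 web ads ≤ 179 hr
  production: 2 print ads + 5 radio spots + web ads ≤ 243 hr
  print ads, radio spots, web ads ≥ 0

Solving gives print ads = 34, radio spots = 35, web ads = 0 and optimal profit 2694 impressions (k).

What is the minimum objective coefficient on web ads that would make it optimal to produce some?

10

Check each constraint at x*: budget 276/276 (tight); design 172/179 (slack 7); production 243/243 (tight).
Slack constraints have shadow price 0 (complementary slackness).
Dual feasibility on the basic columns requires 4·y_budget + 2·y_production = 36, 4·y_budget + 5·y_production = 42.
Solving: y_budget = 8, y_production = 2.
web ads enters the basis when its profit ≥ yᵀa₃ = 8·1 + 2·1 = 10.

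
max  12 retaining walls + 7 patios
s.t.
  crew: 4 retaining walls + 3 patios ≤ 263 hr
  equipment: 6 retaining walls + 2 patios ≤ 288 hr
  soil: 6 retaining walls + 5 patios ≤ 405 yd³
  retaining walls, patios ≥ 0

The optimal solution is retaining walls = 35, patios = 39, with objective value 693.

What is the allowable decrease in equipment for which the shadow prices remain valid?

126

Binding constraints: equipment, soil. The basis is B = [[6,2],[6,5]] with det 18.
Per unit decrease in equipment, x* moves by d = (-0.2778, 0.3333).
The basis stays optimal until retaining walls reaches 0; allowable decrease = 126 hr.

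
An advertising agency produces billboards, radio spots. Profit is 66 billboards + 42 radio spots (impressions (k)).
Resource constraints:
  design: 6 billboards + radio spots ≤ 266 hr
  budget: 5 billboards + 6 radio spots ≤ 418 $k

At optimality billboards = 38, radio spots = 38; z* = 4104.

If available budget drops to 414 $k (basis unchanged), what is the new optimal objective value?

At the optimum: design uses 266 of 266 (binding); budget uses 418 of 418 (binding).
From A_Bᵀ y = c: 6·y_design + 5·y_budget = 66; 1·y_design + 6·y_budget = 42.
→ y_design = 6 and y_budget = 6.
Δz = y_budget·Δb = 6 × (-4) = -24, so new z* = 4104 − 24 = 4080.

4080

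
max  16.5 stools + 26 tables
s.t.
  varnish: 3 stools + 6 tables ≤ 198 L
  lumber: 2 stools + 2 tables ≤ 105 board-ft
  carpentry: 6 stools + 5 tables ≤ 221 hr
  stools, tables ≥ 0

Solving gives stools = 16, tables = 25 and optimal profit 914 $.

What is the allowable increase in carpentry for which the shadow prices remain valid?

Binding constraints: varnish, carpentry. The basis is B = [[3,6],[6,5]] with det -21.
Per unit increase in carpentry, x* moves by d = (0.2857, -0.1429).
The basis stays optimal until lumber becomes binding; allowable increase = 80.5 hr.

80.5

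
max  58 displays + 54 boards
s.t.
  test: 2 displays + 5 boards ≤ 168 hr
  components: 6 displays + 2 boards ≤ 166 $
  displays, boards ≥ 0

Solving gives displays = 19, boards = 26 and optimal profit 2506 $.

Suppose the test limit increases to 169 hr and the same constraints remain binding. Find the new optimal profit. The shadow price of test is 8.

Δb = 1, so new z* = 2506 + (8)·(1) = 2506 + 8 = 2514.

2514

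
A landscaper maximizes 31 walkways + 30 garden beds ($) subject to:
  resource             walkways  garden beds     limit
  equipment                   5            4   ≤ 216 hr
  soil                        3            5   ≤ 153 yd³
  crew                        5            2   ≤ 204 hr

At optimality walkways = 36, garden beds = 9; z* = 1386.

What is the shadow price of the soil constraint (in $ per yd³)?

2

At the optimum: equipment uses 216 of 216 (binding); soil uses 153 of 153 (binding); crew uses 198 of 204 (slack = 6).
Slack constraints have shadow price 0 (complementary slackness).
Dual feasibility on the basic columns requires 5·y_equipment + 3·y_soil = 31, 4·y_equipment + 5·y_soil = 30.
This yields shadow prices y_equipment = 5, y_soil = 2.
Shadow price of soil = 2.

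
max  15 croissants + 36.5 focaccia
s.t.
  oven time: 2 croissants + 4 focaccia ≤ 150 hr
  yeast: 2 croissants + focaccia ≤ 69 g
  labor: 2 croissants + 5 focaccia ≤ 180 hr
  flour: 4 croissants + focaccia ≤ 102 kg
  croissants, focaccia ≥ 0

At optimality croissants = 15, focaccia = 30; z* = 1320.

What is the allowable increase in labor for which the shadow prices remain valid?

Binding constraints: oven time, labor. The basis is B = [[2,4],[2,5]] with det 2.
Per unit increase in labor, x* moves by d = (-2, 1).
The basis stays optimal until croissants reaches 0; allowable increase = 7.5 hr.

7.5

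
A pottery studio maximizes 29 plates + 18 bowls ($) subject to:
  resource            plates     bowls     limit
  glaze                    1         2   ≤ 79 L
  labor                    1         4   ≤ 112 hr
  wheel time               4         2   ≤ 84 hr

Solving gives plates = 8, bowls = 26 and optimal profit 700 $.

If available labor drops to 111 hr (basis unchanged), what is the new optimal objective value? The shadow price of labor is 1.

699

Δb = -1, so new z* = 700 + (1)·(-1) = 700 − 1 = 699.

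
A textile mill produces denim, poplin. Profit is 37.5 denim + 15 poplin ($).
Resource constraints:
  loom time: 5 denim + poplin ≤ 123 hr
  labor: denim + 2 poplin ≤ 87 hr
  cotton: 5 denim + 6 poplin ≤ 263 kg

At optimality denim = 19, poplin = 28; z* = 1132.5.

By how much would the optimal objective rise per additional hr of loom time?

6

Check each constraint at x*: loom time 123/123 (tight); labor 75/87 (slack 12); cotton 263/263 (tight).
Since labor is not tight, its dual is 0.
Dual feasibility on the basic columns requires 5·y_loom time + 5·y_cotton = 37.5, 1·y_loom time + 6·y_cotton = 15.
This yields shadow prices y_loom time = 6, y_cotton = 1.5.
Shadow price of loom time = 6.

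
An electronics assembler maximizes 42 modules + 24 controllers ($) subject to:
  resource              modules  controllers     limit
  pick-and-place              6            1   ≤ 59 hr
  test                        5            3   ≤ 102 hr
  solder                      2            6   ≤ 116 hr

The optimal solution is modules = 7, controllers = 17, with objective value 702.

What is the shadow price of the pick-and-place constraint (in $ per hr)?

Check each constraint at x*: pick-and-place 59/59 (tight); test 86/102 (slack 16); solder 116/116 (tight).
Since test is not tight, its dual is 0.
The binding rows give the dual system: 6·y_pick-and-place + 2·y_solder = 42 and 1·y_pick-and-place + 6·y_solder = 24.
This yields shadow prices y_pick-and-place = 6, y_solder = 3.
Shadow price of pick-and-place = 6.

6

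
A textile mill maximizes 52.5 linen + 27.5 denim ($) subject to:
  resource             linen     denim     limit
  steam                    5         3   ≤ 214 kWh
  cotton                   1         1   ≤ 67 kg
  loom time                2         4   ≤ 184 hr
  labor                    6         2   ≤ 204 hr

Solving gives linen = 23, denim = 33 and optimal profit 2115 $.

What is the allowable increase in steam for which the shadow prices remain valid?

Binding constraints: steam, labor. The basis is B = [[5,3],[6,2]] with det -8.
Per unit increase in steam, x* moves by d = (-0.25, 0.75).
The basis stays optimal until loom time becomes binding; allowable increase = 2.4 kWh.

2.4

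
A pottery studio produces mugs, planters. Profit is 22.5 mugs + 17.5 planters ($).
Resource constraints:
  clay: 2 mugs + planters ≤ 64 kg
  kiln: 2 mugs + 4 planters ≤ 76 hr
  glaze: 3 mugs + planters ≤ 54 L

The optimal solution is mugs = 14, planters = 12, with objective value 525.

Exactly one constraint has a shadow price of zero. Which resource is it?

clay: 40/64 (slack 24)
kiln: 76/76 (binding)
glaze: 54/54 (binding)
By complementary slackness, a constraint with positive slack has shadow price 0 → clay.

clay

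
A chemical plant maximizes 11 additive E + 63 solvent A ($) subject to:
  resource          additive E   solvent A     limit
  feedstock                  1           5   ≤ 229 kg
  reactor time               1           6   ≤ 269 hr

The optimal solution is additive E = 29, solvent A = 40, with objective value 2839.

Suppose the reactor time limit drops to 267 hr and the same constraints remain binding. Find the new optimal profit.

At the optimum: feedstock uses 229 of 229 (binding); reactor time uses 269 of 269 (binding).
From A_Bᵀ y = c: 1·y_feedstock + 1·y_reactor time = 11; 5·y_feedstock + 6·y_reactor time = 63.
→ y_feedstock = 3 and y_reactor time = 8.
Δz = y_reactor time·Δb = 8 × (-2) = -16, so new z* = 2839 − 16 = 2823.

2823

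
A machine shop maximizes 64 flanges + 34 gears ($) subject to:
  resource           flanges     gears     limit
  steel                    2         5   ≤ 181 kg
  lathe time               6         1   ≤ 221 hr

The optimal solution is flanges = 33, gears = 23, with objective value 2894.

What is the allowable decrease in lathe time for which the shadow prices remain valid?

184.8

Binding constraints: steel, lathe time. The basis is B = [[2,5],[6,1]] with det -28.
Per unit decrease in lathe time, x* moves by d = (-0.1786, 0.0714).
The basis stays optimal until flanges reaches 0; allowable decrease = 184.8 hr.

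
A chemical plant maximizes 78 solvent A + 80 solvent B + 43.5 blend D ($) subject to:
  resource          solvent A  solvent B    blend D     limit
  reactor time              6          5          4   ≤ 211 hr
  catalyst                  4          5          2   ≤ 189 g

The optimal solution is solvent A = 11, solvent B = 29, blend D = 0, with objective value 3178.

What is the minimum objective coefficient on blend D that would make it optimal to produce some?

46

Check each constraint at x*: reactor time 211/211 (tight); catalyst 189/189 (tight).
Dual feasibility on the basic columns requires 6·y_reactor time + 4·y_catalyst = 78, 5·y_reactor time + 5·y_catalyst = 80.
This yields shadow prices y_reactor time = 7, y_catalyst = 9.
blend D enters the basis when its profit ≥ yᵀa₃ = 7·4 + 9·2 = 46.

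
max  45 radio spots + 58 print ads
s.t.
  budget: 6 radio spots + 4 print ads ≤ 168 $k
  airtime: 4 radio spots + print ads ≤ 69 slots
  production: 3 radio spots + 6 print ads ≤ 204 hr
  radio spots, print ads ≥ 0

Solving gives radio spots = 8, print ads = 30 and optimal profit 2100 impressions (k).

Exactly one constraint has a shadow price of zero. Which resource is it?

budget: 168/168 (binding)
airtime: 62/69 (slack 7)
production: 204/204 (binding)
By complementary slackness, a constraint with positive slack has shadow price 0 → airtime.

airtime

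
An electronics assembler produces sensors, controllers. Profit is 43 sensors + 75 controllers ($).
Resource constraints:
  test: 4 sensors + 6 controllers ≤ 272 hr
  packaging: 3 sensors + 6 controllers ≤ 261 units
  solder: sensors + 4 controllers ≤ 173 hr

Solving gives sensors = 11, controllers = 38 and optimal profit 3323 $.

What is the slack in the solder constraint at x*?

10

solder used = 1·11 + 4·38 = 163; slack = 173 − 163 = 10.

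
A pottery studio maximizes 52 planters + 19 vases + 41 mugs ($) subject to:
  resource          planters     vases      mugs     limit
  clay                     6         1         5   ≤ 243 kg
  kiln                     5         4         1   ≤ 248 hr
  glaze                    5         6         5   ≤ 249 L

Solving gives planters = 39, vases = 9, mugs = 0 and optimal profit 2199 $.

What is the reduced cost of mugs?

-4

At the optimum: clay uses 243 of 243 (binding); kiln uses 231 of 248 (slack = 17); glaze uses 249 of 249 (binding).
Slack constraints have shadow price 0 (complementary slackness).
From A_Bᵀ y = c: 6·y_clay + 5·y_glaze = 52; 1·y_clay + 6·y_glaze = 19.
This yields shadow prices y_clay = 7, y_glaze = 2.
Reduced cost of mugs: c₃ − yᵀa₃ = 41 − (7·5 + 2·5) = 41 − 45 = -4.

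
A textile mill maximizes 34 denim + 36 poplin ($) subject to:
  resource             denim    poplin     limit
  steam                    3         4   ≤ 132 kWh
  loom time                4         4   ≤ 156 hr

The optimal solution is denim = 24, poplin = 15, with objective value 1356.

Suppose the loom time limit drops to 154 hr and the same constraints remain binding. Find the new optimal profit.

Both steam and loom time are binding at x*.
The binding rows give the dual system: 3·y_steam + 4·y_loom time = 34 and 4·y_steam + 4·y_loom time = 36.
→ y_steam = 2 and y_loom time = 7.
Δz = y_loom time·Δb = 7 × (-2) = -14, so new z* = 1356 − 14 = 1342.

1342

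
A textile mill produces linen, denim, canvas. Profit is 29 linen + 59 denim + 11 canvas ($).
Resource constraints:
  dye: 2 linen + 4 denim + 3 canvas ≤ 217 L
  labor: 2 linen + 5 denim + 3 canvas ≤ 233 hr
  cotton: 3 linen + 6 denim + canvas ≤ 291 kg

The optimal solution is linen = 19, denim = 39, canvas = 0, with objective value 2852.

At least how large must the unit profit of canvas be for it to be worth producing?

12

Check each constraint at x*: dye 194/217 (slack 23); labor 233/233 (tight); cotton 291/291 (tight).
By complementary slackness, y = 0 for the non-binding constraint.
The binding rows give the dual system: 2·y_labor + 3·y_cotton = 29 and 5·y_labor + 6·y_cotton = 59.
This yields shadow prices y_labor = 1, y_cotton = 9.
canvas enters the basis when its profit ≥ yᵀa₃ = 1·3 + 9·1 = 12.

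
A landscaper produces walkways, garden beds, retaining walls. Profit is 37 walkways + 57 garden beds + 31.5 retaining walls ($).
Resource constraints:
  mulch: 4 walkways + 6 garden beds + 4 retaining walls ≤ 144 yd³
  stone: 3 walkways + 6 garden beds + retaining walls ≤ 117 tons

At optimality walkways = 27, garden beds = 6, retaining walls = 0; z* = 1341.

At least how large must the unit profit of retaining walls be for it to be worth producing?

35

At the optimum: mulch uses 144 of 144 (binding); stone uses 117 of 117 (binding).
The binding rows give the dual system: 4·y_mulch + 3·y_stone = 37 and 6·y_mulch + 6·y_stone = 57.
This yields shadow prices y_mulch = 8.5, y_stone = 1.
retaining walls enters the basis when its profit ≥ yᵀa₃ = 8.5·4 + 1·1 = 35.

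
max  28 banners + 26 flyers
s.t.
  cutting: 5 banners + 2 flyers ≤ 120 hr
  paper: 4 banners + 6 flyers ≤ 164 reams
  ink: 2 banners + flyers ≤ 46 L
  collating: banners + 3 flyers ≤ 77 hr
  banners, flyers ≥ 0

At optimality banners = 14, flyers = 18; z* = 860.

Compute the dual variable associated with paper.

Binding: paper and ink. Non-binding: cutting (14 unused), collating (9 unused).
Since cutting, collating are not tight, their duals are 0.
Dual feasibility on the basic columns requires 4·y_paper + 2·y_ink = 28, 6·y_paper + 1·y_ink = 26.
This yields shadow prices y_paper = 3, y_ink = 8.
Shadow price of paper = 3.

3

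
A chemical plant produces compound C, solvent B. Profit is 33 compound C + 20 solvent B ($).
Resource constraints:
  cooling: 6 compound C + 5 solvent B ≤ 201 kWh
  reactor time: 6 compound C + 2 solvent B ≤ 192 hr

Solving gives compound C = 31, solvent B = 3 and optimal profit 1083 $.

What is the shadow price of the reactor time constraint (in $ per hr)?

2.5

Check each constraint at x*: cooling 201/201 (tight); reactor time 192/192 (tight).
The binding rows give the dual system: 6·y_cooling + 6·y_reactor time = 33 and 5·y_cooling + 2·y_reactor time = 20.
This yields shadow prices y_cooling = 3, y_reactor time = 2.5.
Shadow price of reactor time = 2.5.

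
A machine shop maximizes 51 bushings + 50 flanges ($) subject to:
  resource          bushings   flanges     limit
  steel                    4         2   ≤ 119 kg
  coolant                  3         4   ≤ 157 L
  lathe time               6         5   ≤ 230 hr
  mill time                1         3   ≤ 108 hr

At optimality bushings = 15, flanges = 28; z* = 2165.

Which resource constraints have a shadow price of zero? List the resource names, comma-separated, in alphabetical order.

mill time, steel

steel: 116/119 (slack 3)
coolant: 157/157 (binding)
lathe time: 230/230 (binding)
mill time: 99/108 (slack 9)
By complementary slackness, a constraint with positive slack has shadow price 0 → mill time, steel.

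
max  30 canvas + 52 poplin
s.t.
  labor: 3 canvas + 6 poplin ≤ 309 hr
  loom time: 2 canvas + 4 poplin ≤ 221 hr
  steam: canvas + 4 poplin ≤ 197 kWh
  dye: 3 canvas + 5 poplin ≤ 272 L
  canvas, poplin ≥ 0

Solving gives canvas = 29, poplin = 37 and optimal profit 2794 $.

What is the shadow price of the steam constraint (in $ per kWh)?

0

Binding: labor and dye. Non-binding: loom time (15 unused), steam (20 unused).
Since loom time, steam are not tight, their duals are 0.
The binding rows give the dual system: 3·y_labor + 3·y_dye = 30 and 6·y_labor + 5·y_dye = 52.
→ y_labor = 2 and y_dye = 8.
Shadow price of steam = 0.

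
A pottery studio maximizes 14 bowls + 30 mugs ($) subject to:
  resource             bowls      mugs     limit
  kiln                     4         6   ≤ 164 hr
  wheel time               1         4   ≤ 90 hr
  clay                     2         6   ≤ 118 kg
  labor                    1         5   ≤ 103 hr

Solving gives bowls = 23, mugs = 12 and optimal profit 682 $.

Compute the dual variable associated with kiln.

Binding: kiln and clay. Non-binding: wheel time (19 unused), labor (20 unused).
Slack constraints have shadow price 0 (complementary slackness).
From A_Bᵀ y = c: 4·y_kiln + 2·y_clay = 14; 6·y_kiln + 6·y_clay = 30.
This yields shadow prices y_kiln = 2, y_clay = 3.
Shadow price of kiln = 2.

2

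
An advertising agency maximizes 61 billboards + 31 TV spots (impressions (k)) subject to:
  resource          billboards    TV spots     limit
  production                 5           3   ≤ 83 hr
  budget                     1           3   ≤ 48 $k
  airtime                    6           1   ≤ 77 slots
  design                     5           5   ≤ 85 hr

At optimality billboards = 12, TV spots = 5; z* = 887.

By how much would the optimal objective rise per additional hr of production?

At the optimum: production uses 75 of 83 (slack = 8); budget uses 27 of 48 (slack = 21); airtime uses 77 of 77 (binding); design uses 85 of 85 (binding).
By complementary slackness, y = 0 for the non-binding constraints.
Dual feasibility on the basic columns requires 6·y_airtime + 5·y_design = 61, 1·y_airtime + 5·y_design = 31.
This yields shadow prices y_airtime = 6, y_design = 5.
Shadow price of production = 0.

0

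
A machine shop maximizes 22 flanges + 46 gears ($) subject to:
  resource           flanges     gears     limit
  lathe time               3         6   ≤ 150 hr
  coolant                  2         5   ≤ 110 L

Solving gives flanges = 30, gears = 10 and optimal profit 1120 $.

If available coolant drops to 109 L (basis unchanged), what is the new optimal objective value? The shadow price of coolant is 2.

Δb = -1, so new z* = 1120 + (2)·(-1) = 1120 − 2 = 1118.

1118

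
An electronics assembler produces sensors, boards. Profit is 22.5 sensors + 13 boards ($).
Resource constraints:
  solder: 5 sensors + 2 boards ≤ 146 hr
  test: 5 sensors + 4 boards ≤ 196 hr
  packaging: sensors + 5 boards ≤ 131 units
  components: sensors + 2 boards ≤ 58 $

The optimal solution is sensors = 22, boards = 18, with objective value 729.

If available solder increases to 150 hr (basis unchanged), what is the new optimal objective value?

Check each constraint at x*: solder 146/146 (tight); test 182/196 (slack 14); packaging 112/131 (slack 19); components 58/58 (tight).
Slack constraints have shadow price 0 (complementary slackness).
The binding rows give the dual system: 5·y_solder + 1·y_components = 22.5 and 2·y_solder + 2·y_components = 13.
→ y_solder = 4 and y_components = 2.5.
Δz = y_solder·Δb = 4 × (4) = 16, so new z* = 729 + 16 = 745.

745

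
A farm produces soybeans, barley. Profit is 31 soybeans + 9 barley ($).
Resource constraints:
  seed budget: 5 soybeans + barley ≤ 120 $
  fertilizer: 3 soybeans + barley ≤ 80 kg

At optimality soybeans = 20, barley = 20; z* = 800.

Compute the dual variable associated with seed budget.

2

Check each constraint at x*: seed budget 120/120 (tight); fertilizer 80/80 (tight).
Dual feasibility on the basic columns requires 5·y_seed budget + 3·y_fertilizer = 31, 1·y_seed budget + 1·y_fertilizer = 9.
→ y_seed budget = 2 and y_fertilizer = 7.
Shadow price of seed budget = 2.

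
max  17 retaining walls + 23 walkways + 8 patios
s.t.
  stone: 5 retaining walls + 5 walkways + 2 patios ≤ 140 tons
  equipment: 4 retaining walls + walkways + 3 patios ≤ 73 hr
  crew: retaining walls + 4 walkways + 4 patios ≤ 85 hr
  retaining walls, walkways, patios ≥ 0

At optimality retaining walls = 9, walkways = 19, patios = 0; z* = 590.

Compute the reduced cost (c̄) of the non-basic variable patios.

Binding: stone and crew. Non-binding: equipment (18 unused).
By complementary slackness, y = 0 for the non-binding constraint.
Dual feasibility on the basic columns requires 5·y_stone + 1·y_crew = 17, 5·y_stone + 4·y_crew = 23.
Solving: y_stone = 3, y_crew = 2.
Reduced cost of patios: c₃ − yᵀa₃ = 8 − (3·2 + 2·4) = 8 − 14 = -6.

-6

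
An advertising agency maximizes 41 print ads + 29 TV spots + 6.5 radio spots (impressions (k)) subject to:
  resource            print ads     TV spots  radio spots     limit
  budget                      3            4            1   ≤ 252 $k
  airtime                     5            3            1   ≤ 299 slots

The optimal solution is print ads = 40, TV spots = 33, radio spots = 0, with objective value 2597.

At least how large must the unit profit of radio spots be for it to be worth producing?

9

At the optimum: budget uses 252 of 252 (binding); airtime uses 299 of 299 (binding).
The binding rows give the dual system: 3·y_budget + 5·y_airtime = 41 and 4·y_budget + 3·y_airtime = 29.
Solving: y_budget = 2, y_airtime = 7.
radio spots enters the basis when its profit ≥ yᵀa₃ = 2·1 + 7·1 = 9.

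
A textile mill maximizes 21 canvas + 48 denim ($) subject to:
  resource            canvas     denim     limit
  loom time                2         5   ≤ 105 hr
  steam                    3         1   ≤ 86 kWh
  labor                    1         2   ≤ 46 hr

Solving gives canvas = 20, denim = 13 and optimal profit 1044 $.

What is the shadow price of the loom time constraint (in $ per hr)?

Check each constraint at x*: loom time 105/105 (tight); steam 73/86 (slack 13); labor 46/46 (tight).
Since steam is not tight, its dual is 0.
From A_Bᵀ y = c: 2·y_loom time + 1·y_labor = 21; 5·y_loom time + 2·y_labor = 48.
→ y_loom time = 6 and y_labor = 9.
Shadow price of loom time = 6.

6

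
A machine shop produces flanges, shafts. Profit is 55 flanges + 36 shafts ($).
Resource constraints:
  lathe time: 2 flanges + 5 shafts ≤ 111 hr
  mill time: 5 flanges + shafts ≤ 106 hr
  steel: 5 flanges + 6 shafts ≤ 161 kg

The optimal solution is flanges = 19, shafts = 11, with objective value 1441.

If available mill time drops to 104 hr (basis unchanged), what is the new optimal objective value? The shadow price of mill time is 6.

1429

Δb = -2, so new z* = 1441 + (6)·(-2) = 1441 − 12 = 1429.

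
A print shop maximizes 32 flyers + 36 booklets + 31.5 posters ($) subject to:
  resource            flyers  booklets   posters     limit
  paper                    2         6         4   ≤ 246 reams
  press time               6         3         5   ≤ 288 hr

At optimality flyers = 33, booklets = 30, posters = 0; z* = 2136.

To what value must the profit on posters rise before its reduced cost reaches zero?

Check each constraint at x*: paper 246/246 (tight); press time 288/288 (tight).
From A_Bᵀ y = c: 2·y_paper + 6·y_press time = 32; 6·y_paper + 3·y_press time = 36.
Solving: y_paper = 4, y_press time = 4.
posters enters the basis when its profit ≥ yᵀa₃ = 4·4 + 4·5 = 36.

36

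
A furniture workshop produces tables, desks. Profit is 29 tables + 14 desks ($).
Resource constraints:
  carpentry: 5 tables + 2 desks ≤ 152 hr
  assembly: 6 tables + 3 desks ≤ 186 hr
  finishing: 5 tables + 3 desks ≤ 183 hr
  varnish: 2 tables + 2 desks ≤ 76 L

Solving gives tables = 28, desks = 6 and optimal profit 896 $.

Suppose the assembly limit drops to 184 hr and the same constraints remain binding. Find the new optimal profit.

888

At the optimum: carpentry uses 152 of 152 (binding); assembly uses 186 of 186 (binding); finishing uses 158 of 183 (slack = 25); varnish uses 68 of 76 (slack = 8).
Since finishing, varnish are not tight, their duals are 0.
Dual feasibility on the basic columns requires 5·y_carpentry + 6·y_assembly = 29, 2·y_carpentry + 3·y_assembly = 14.
Solving: y_carpentry = 1, y_assembly = 4.
Δz = y_assembly·Δb = 4 × (-2) = -8, so new z* = 896 − 8 = 888.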